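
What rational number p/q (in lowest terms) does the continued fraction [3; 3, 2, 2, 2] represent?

135/41

a_0 = 3: 3/1
a_1 = 3: 10/3
a_2 = 2: 23/7
a_3 = 2: 56/17
a_4 = 2: 135/41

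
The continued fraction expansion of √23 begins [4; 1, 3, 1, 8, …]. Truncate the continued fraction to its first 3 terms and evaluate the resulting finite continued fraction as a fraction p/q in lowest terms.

19/4

Work from the innermost term outward:
Start with 3.
1 + 1/(3/1) = 1 + 1/3 = 4/3
4 + 1/(4/3) = 4 + 3/4 = 19/4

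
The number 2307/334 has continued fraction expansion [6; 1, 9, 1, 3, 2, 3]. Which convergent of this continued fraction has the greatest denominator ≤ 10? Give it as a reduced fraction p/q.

69/10

List convergents until the denominator exceeds the bound:
a_0 = 6: 6/1  (≤ bound)
a_1 = 1: 7/1  (≤ bound)
a_2 = 9: 69/10  (≤ bound)
a_3 = 1: 76/11  (> 10, stop)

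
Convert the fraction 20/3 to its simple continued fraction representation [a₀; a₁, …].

20 ÷ 3 → quotient 6, remainder 2
3 ÷ 2 → quotient 1, remainder 1
2 ÷ 1 → quotient 2, remainder 0

[6; 1, 2]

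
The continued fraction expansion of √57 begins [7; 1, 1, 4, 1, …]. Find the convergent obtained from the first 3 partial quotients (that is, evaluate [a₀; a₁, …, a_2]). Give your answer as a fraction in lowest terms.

15/2

a_0 = 7: 7/1
a_1 = 1: 8/1
a_2 = 1: 15/2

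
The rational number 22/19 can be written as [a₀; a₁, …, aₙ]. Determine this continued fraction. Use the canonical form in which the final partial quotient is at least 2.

[1; 6, 3]

22 ÷ 19 → quotient 1, remainder 3
19 ÷ 3 → quotient 6, remainder 1
3 ÷ 1 → quotient 3, remainder 0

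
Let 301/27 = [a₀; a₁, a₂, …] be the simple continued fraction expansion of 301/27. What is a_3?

3

301 = 11·27 + 4, so a_0 = 11
27 = 6·4 + 3, so a_1 = 6
4 = 1·3 + 1, so a_2 = 1
3 = 3·1 + 0, so a_3 = 3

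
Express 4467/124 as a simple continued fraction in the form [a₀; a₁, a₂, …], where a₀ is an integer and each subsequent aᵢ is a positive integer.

[36; 41, 3]

Run the Euclidean algorithm, recording each quotient:
⌊4467/124⌋ = 36, remainder 3
⌊124/3⌋ = 41, remainder 1
⌊3/1⌋ = 3, remainder 0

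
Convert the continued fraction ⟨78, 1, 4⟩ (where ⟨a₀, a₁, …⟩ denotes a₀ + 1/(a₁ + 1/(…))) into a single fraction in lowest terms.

a_0 = 78: 78/1
a_1 = 1: 79/1
a_2 = 4: 394/5

394/5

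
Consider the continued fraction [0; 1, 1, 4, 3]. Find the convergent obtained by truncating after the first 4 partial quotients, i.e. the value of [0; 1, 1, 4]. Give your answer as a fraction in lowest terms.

5/9

Work from the innermost term outward:
Start with 4.
1 + 1/(4/1) = 1 + 1/4 = 5/4
1 + 1/(5/4) = 1 + 4/5 = 9/5
0 + 1/(9/5) = 0 + 5/9 = 5/9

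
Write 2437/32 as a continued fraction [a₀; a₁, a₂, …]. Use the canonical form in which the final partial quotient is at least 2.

[76; 6, 2, 2]

⌊2437/32⌋ = 76, remainder 5
⌊32/5⌋ = 6, remainder 2
⌊5/2⌋ = 2, remainder 1
⌊2/1⌋ = 2, remainder 0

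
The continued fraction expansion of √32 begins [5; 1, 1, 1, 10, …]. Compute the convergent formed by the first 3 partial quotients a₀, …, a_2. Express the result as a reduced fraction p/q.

Start with 1.
1 + 1/(1/1) = 1 + 1/1 = 2/1
5 + 1/(2/1) = 5 + 1/2 = 11/2

11/2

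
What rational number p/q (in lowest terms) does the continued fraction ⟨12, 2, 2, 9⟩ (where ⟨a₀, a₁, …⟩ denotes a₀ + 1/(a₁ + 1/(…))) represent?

Work from the innermost term outward:
Start with 9.
2 + 1/(9/1) = 2 + 1/9 = 19/9
2 + 1/(19/9) = 2 + 9/19 = 47/19
12 + 1/(47/19) = 12 + 19/47 = 583/47

583/47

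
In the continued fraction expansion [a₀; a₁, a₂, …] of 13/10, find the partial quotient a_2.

13 ÷ 10 → quotient 1, remainder 3
10 ÷ 3 → quotient 3, remainder 1
3 ÷ 1 → quotient 3, remainder 0

3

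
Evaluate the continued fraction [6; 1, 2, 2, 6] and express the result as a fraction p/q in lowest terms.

Starting at the tail and folding back:
Start with 6.
2 + 1/(6/1) = 2 + 1/6 = 13/6
2 + 1/(13/6) = 2 + 6/13 = 32/13
1 + 1/(32/13) = 1 + 13/32 = 45/32
6 + 1/(45/32) = 6 + 32/45 = 302/45

302/45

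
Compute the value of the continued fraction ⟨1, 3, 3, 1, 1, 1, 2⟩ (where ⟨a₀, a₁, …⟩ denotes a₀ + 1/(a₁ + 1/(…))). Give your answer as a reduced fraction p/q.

a_0 = 1: 1/1
a_1 = 3: 4/3
a_2 = 3: 13/10
a_3 = 1: 17/13
a_4 = 1: 30/23
a_5 = 1: 47/36
a_6 = 2: 124/95

124/95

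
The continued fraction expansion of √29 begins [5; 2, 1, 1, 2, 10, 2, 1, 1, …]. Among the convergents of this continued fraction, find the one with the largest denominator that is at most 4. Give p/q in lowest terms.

a_0 = 5: 5/1  (≤ bound)
a_1 = 2: 11/2  (≤ bound)
a_2 = 1: 16/3  (≤ bound)
a_3 = 1: 27/5  (> 4, stop)

16/3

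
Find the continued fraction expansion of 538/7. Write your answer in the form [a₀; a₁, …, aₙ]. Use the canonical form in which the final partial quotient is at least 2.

⌊538/7⌋ = 76, remainder 6
⌊7/6⌋ = 1, remainder 1
⌊6/1⌋ = 6, remainder 0

[76; 1, 6]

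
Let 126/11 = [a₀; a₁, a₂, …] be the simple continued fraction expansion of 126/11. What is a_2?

5

Apply division with remainder until the remainder is 0:
126 ÷ 11 → quotient 11, remainder 5
11 ÷ 5 → quotient 2, remainder 1
5 ÷ 1 → quotient 5, remainder 0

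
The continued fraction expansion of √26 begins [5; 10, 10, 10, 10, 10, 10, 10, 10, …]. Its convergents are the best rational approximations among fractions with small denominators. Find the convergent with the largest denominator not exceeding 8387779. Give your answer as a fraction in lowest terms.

a_0 = 5: 5/1  (≤ bound)
a_1 = 10: 51/10  (≤ bound)
a_2 = 10: 515/101  (≤ bound)
a_3 = 10: 5201/1020  (≤ bound)
a_4 = 10: 52525/10301  (≤ bound)
a_5 = 10: 530451/104030  (≤ bound)
a_6 = 10: 5357035/1050601  (≤ bound)
a_7 = 10: 54100801/10610040  (> 8387779, stop)

5357035/1050601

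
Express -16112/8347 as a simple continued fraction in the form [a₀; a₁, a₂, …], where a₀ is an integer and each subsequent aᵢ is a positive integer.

[-2; 14, 2, 1, 12, 3, 1, 3]

⌊-16112/8347⌋ = -2, remainder 582
⌊8347/582⌋ = 14, remainder 199
⌊582/199⌋ = 2, remainder 184
⌊199/184⌋ = 1, remainder 15
⌊184/15⌋ = 12, remainder 4
⌊15/4⌋ = 3, remainder 3
⌊4/3⌋ = 1, remainder 1
⌊3/1⌋ = 3, remainder 0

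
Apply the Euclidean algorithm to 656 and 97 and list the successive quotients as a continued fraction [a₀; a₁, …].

Apply division with remainder until the remainder is 0:
⌊656/97⌋ = 6, remainder 74
⌊97/74⌋ = 1, remainder 23
⌊74/23⌋ = 3, remainder 5
⌊23/5⌋ = 4, remainder 3
⌊5/3⌋ = 1, remainder 2
⌊3/2⌋ = 1, remainder 1
⌊2/1⌋ = 2, remainder 0

[6; 1, 3, 4, 1, 1, 2]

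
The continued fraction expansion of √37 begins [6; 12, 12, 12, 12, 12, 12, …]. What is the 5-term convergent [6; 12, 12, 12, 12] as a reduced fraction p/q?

128766/21169

Work from the innermost term outward:
Start with 12.
12 + 1/(12/1) = 12 + 1/12 = 145/12
12 + 1/(145/12) = 12 + 12/145 = 1752/145
12 + 1/(1752/145) = 12 + 145/1752 = 21169/1752
6 + 1/(21169/1752) = 6 + 1752/21169 = 128766/21169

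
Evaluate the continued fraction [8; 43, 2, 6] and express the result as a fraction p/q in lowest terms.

4533/565

Start with 6.
2 + 1/(6/1) = 2 + 1/6 = 13/6
43 + 1/(13/6) = 43 + 6/13 = 565/13
8 + 1/(565/13) = 8 + 13/565 = 4533/565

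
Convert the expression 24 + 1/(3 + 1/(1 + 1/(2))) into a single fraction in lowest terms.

267/11

Start with 2.
1 + 1/(2/1) = 1 + 1/2 = 3/2
3 + 1/(3/2) = 3 + 2/3 = 11/3
24 + 1/(11/3) = 24 + 3/11 = 267/11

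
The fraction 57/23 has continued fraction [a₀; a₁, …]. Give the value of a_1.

Run the Euclidean algorithm, recording each quotient:
57 ÷ 23 → quotient 2, remainder 11
23 ÷ 11 → quotient 2, remainder 1

2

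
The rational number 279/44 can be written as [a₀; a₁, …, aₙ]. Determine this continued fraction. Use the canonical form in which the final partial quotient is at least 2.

[6; 2, 1, 14]

⌊279/44⌋ = 6, remainder 15
⌊44/15⌋ = 2, remainder 14
⌊15/14⌋ = 1, remainder 1
⌊14/1⌋ = 14, remainder 0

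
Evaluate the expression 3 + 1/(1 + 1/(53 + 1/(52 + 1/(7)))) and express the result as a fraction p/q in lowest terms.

Build up convergents one term at a time:
a_0 = 3: 3/1
a_1 = 1: 4/1
a_2 = 53: 215/54
a_3 = 52: 11184/2809
a_4 = 7: 78503/19717

78503/19717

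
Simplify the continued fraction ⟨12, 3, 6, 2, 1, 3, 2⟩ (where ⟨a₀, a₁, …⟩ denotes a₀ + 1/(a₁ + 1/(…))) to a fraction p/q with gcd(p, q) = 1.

Starting at the tail and folding back:
Start with 2.
3 + 1/(2/1) = 3 + 1/2 = 7/2
1 + 1/(7/2) = 1 + 2/7 = 9/7
2 + 1/(9/7) = 2 + 7/9 = 25/9
6 + 1/(25/9) = 6 + 9/25 = 159/25
3 + 1/(159/25) = 3 + 25/159 = 502/159
12 + 1/(502/159) = 12 + 159/502 = 6183/502

6183/502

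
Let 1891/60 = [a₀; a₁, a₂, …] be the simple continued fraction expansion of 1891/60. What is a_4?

2

⌊1891/60⌋ = 31, remainder 31
⌊60/31⌋ = 1, remainder 29
⌊31/29⌋ = 1, remainder 2
⌊29/2⌋ = 14, remainder 1
⌊2/1⌋ = 2, remainder 0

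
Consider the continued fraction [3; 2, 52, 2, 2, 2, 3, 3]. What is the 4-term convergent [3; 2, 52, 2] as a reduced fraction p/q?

741/212

Start with 2.
52 + 1/(2/1) = 52 + 1/2 = 105/2
2 + 1/(105/2) = 2 + 2/105 = 212/105
3 + 1/(212/105) = 3 + 105/212 = 741/212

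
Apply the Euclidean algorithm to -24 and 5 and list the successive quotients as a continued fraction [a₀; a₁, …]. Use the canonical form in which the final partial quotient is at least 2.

[-5; 5]

-24 ÷ 5 → quotient -5, remainder 1
5 ÷ 1 → quotient 5, remainder 0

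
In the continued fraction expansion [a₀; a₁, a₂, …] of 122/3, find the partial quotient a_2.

122 = 40·3 + 2, so a_0 = 40
3 = 1·2 + 1, so a_1 = 1
2 = 2·1 + 0, so a_2 = 2

2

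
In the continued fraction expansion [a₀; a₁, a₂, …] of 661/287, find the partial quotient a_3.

2

Run the Euclidean algorithm, recording each quotient:
661 ÷ 287 → quotient 2, remainder 87
287 ÷ 87 → quotient 3, remainder 26
87 ÷ 26 → quotient 3, remainder 9
26 ÷ 9 → quotient 2, remainder 8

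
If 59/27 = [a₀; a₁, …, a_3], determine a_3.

59 = 2·27 + 5, so a_0 = 2
27 = 5·5 + 2, so a_1 = 5
5 = 2·2 + 1, so a_2 = 2
2 = 2·1 + 0, so a_3 = 2

2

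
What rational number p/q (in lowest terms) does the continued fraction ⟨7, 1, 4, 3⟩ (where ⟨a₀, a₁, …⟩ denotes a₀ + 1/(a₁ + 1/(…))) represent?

125/16

Start with 3.
4 + 1/(3/1) = 4 + 1/3 = 13/3
1 + 1/(13/3) = 1 + 3/13 = 16/13
7 + 1/(16/13) = 7 + 13/16 = 125/16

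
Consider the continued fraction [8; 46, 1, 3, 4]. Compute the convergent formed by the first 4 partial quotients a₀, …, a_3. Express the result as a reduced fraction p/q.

Build up convergents one term at a time:
a_0 = 8: 8/1
a_1 = 46: 369/46
a_2 = 1: 377/47
a_3 = 3: 1500/187

1500/187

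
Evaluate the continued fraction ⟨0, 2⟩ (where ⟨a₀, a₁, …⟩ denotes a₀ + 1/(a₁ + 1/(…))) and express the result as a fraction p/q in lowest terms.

Start with 2.
0 + 1/(2/1) = 0 + 1/2 = 1/2

1/2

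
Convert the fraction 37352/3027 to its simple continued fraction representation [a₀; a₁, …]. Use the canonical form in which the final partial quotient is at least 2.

[12; 2, 1, 17, 28, 2]

Apply division with remainder until the remainder is 0:
37352 ÷ 3027 → quotient 12, remainder 1028
3027 ÷ 1028 → quotient 2, remainder 971
1028 ÷ 971 → quotient 1, remainder 57
971 ÷ 57 → quotient 17, remainder 2
57 ÷ 2 → quotient 28, remainder 1
2 ÷ 1 → quotient 2, remainder 0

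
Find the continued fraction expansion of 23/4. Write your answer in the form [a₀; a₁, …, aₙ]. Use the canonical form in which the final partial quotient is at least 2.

23 = 5·4 + 3, so a_0 = 5
4 = 1·3 + 1, so a_1 = 1
3 = 3·1 + 0, so a_2 = 3

[5; 1, 3]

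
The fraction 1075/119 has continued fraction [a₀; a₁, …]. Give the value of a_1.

⌊1075/119⌋ = 9, remainder 4
⌊119/4⌋ = 29, remainder 3

29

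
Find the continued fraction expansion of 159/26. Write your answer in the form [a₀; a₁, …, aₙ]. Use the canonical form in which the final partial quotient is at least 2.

[6; 8, 1, 2]

Repeatedly divide and take the remainder:
⌊159/26⌋ = 6, remainder 3
⌊26/3⌋ = 8, remainder 2
⌊3/2⌋ = 1, remainder 1
⌊2/1⌋ = 2, remainder 0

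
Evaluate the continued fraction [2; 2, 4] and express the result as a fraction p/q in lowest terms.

Start with 4.
2 + 1/(4/1) = 2 + 1/4 = 9/4
2 + 1/(9/4) = 2 + 4/9 = 22/9

22/9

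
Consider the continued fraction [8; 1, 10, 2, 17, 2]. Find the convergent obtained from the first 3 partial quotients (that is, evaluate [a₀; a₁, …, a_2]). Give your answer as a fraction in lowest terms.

Start with 10.
1 + 1/(10/1) = 1 + 1/10 = 11/10
8 + 1/(11/10) = 8 + 10/11 = 98/11

98/11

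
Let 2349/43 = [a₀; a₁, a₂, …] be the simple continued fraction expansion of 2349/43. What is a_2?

1

Repeatedly divide and take the remainder:
⌊2349/43⌋ = 54, remainder 27
⌊43/27⌋ = 1, remainder 16
⌊27/16⌋ = 1, remainder 11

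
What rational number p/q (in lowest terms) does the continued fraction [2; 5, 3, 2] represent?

Use the convergent recurrence hₖ = aₖ·hₖ₋₁ + hₖ₋₂ (and likewise for the denominators kₖ):
a_0 = 2: 2/1
a_1 = 5: 11/5
a_2 = 3: 35/16
a_3 = 2: 81/37

81/37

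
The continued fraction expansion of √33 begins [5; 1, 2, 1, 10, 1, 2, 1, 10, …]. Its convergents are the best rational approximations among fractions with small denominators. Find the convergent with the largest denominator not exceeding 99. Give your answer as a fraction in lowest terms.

a_0 = 5: 5/1  (≤ bound)
a_1 = 1: 6/1  (≤ bound)
a_2 = 2: 17/3  (≤ bound)
a_3 = 1: 23/4  (≤ bound)
a_4 = 10: 247/43  (≤ bound)
a_5 = 1: 270/47  (≤ bound)
a_6 = 2: 787/137  (> 99, stop)

270/47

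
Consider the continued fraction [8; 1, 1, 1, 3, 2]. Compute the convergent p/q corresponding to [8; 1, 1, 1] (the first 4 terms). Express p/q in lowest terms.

26/3

Start with 1.
1 + 1/(1/1) = 1 + 1/1 = 2/1
1 + 1/(2/1) = 1 + 1/2 = 3/2
8 + 1/(3/2) = 8 + 2/3 = 26/3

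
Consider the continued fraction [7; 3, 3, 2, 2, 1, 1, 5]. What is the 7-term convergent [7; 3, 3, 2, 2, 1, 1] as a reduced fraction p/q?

986/135

Compute successive convergents:
a_0 = 7: 7/1
a_1 = 3: 22/3
a_2 = 3: 73/10
a_3 = 2: 168/23
a_4 = 2: 409/56
a_5 = 1: 577/79
a_6 = 1: 986/135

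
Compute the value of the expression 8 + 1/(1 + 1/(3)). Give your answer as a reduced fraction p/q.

a_0 = 8: 8/1
a_1 = 1: 9/1
a_2 = 3: 35/4

35/4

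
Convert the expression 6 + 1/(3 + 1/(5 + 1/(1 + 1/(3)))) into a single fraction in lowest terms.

461/73

Start with 3.
1 + 1/(3/1) = 1 + 1/3 = 4/3
5 + 1/(4/3) = 5 + 3/4 = 23/4
3 + 1/(23/4) = 3 + 4/23 = 73/23
6 + 1/(73/23) = 6 + 23/73 = 461/73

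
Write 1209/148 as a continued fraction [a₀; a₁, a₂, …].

[8; 5, 1, 11, 2]

1209 = 8·148 + 25, so a_0 = 8
148 = 5·25 + 23, so a_1 = 5
25 = 1·23 + 2, so a_2 = 1
23 = 11·2 + 1, so a_3 = 11
2 = 2·1 + 0, so a_4 = 2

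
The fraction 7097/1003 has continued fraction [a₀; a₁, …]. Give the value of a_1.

7097 ÷ 1003 → quotient 7, remainder 76
1003 ÷ 76 → quotient 13, remainder 15

13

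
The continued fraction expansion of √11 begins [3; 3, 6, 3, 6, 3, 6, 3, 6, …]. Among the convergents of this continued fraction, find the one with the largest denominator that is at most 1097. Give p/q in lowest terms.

1257/379

a_0 = 3: 3/1  (≤ bound)
a_1 = 3: 10/3  (≤ bound)
a_2 = 6: 63/19  (≤ bound)
a_3 = 3: 199/60  (≤ bound)
a_4 = 6: 1257/379  (≤ bound)
a_5 = 3: 3970/1197  (> 1097, stop)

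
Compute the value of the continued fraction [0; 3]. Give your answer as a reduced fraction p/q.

Work from the innermost term outward:
Start with 3.
0 + 1/(3/1) = 0 + 1/3 = 1/3

1/3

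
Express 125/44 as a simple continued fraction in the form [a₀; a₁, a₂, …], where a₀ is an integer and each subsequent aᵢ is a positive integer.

125 ÷ 44 → quotient 2, remainder 37
44 ÷ 37 → quotient 1, remainder 7
37 ÷ 7 → quotient 5, remainder 2
7 ÷ 2 → quotient 3, remainder 1
2 ÷ 1 → quotient 2, remainder 0

[2; 1, 5, 3, 2]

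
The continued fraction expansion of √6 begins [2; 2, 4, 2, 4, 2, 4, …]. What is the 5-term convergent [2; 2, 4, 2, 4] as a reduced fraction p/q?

Start with 4.
2 + 1/(4/1) = 2 + 1/4 = 9/4
4 + 1/(9/4) = 4 + 4/9 = 40/9
2 + 1/(40/9) = 2 + 9/40 = 89/40
2 + 1/(89/40) = 2 + 40/89 = 218/89

218/89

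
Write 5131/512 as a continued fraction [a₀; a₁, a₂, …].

[10; 46, 1, 1, 5]

Run the Euclidean algorithm, recording each quotient:
5131 ÷ 512 → quotient 10, remainder 11
512 ÷ 11 → quotient 46, remainder 6
11 ÷ 6 → quotient 1, remainder 5
6 ÷ 5 → quotient 1, remainder 1
5 ÷ 1 → quotient 5, remainder 0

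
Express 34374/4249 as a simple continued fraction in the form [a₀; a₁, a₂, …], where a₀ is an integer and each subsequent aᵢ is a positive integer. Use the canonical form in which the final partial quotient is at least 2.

[8; 11, 8, 7, 1, 5]

34374 ÷ 4249 → quotient 8, remainder 382
4249 ÷ 382 → quotient 11, remainder 47
382 ÷ 47 → quotient 8, remainder 6
47 ÷ 6 → quotient 7, remainder 5
6 ÷ 5 → quotient 1, remainder 1
5 ÷ 1 → quotient 5, remainder 0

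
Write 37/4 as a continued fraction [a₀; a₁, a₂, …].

[9; 4]

Apply division with remainder until the remainder is 0:
37 = 9·4 + 1, so a_0 = 9
4 = 4·1 + 0, so a_1 = 4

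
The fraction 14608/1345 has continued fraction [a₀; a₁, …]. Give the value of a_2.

6

Run the Euclidean algorithm, recording each quotient:
⌊14608/1345⌋ = 10, remainder 1158
⌊1345/1158⌋ = 1, remainder 187
⌊1158/187⌋ = 6, remainder 36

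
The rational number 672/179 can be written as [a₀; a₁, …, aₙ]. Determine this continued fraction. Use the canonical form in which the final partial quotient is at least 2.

Repeatedly divide and take the remainder:
⌊672/179⌋ = 3, remainder 135
⌊179/135⌋ = 1, remainder 44
⌊135/44⌋ = 3, remainder 3
⌊44/3⌋ = 14, remainder 2
⌊3/2⌋ = 1, remainder 1
⌊2/1⌋ = 2, remainder 0

[3; 1, 3, 14, 1, 2]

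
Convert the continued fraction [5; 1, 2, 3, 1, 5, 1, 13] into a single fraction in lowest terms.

6940/1219

Start with 13.
1 + 1/(13/1) = 1 + 1/13 = 14/13
5 + 1/(14/13) = 5 + 13/14 = 83/14
1 + 1/(83/14) = 1 + 14/83 = 97/83
3 + 1/(97/83) = 3 + 83/97 = 374/97
2 + 1/(374/97) = 2 + 97/374 = 845/374
1 + 1/(845/374) = 1 + 374/845 = 1219/845
5 + 1/(1219/845) = 5 + 845/1219 = 6940/1219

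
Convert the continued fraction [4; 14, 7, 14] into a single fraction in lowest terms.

5699/1400

Start with 14.
7 + 1/(14/1) = 7 + 1/14 = 99/14
14 + 1/(99/14) = 14 + 14/99 = 1400/99
4 + 1/(1400/99) = 4 + 99/1400 = 5699/1400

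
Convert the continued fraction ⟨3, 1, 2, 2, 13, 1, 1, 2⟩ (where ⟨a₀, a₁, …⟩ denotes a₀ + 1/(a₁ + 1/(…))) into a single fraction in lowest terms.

1823/491

Compute successive convergents:
a_0 = 3: 3/1
a_1 = 1: 4/1
a_2 = 2: 11/3
a_3 = 2: 26/7
a_4 = 13: 349/94
a_5 = 1: 375/101
a_6 = 1: 724/195
a_7 = 2: 1823/491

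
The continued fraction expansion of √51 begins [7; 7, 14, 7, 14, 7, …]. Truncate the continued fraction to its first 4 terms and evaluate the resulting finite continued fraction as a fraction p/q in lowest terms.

a_0 = 7: 7/1
a_1 = 7: 50/7
a_2 = 14: 707/99
a_3 = 7: 4999/700

4999/700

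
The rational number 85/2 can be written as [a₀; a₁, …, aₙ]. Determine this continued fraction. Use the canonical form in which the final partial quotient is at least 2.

⌊85/2⌋ = 42, remainder 1
⌊2/1⌋ = 2, remainder 0

[42; 2]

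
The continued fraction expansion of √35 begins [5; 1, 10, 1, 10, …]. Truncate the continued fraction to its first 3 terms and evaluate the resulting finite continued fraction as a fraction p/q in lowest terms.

a_0 = 5: 5/1
a_1 = 1: 6/1
a_2 = 10: 65/11

65/11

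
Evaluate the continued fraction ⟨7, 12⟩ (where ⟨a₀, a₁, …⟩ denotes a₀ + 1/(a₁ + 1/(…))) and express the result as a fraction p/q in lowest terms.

Work from the innermost term outward:
Start with 12.
7 + 1/(12/1) = 7 + 1/12 = 85/12

85/12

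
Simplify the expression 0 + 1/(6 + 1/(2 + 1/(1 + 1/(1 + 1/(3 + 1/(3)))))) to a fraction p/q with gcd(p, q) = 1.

59/377

a_0 = 0: 0/1
a_1 = 6: 1/6
a_2 = 2: 2/13
a_3 = 1: 3/19
a_4 = 1: 5/32
a_5 = 3: 18/115
a_6 = 3: 59/377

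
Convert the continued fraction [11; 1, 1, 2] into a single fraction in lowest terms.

Work from the innermost term outward:
Start with 2.
1 + 1/(2/1) = 1 + 1/2 = 3/2
1 + 1/(3/2) = 1 + 2/3 = 5/3
11 + 1/(5/3) = 11 + 3/5 = 58/5

58/5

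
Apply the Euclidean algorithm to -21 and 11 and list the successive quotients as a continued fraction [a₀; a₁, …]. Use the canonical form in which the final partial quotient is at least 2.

-21 = -2·11 + 1, so a_0 = -2
11 = 11·1 + 0, so a_1 = 11

[-2; 11]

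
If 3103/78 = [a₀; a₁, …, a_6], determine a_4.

1

3103 ÷ 78 → quotient 39, remainder 61
78 ÷ 61 → quotient 1, remainder 17
61 ÷ 17 → quotient 3, remainder 10
17 ÷ 10 → quotient 1, remainder 7
10 ÷ 7 → quotient 1, remainder 3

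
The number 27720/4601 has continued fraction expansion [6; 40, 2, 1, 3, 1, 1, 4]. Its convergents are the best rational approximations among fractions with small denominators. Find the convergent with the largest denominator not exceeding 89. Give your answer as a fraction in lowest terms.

List convergents until the denominator exceeds the bound:
a_0 = 6: 6/1  (≤ bound)
a_1 = 40: 241/40  (≤ bound)
a_2 = 2: 488/81  (≤ bound)
a_3 = 1: 729/121  (> 89, stop)

488/81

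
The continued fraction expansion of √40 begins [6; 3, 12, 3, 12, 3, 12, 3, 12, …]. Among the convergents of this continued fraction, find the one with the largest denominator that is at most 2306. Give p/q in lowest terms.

8886/1405

a_0 = 6: 6/1  (≤ bound)
a_1 = 3: 19/3  (≤ bound)
a_2 = 12: 234/37  (≤ bound)
a_3 = 3: 721/114  (≤ bound)
a_4 = 12: 8886/1405  (≤ bound)
a_5 = 3: 27379/4329  (> 2306, stop)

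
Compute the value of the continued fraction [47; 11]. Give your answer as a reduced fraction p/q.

518/11

Build up convergents one term at a time:
a_0 = 47: 47/1
a_1 = 11: 518/11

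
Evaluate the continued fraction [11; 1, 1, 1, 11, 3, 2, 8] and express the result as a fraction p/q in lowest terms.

a_0 = 11: 11/1
a_1 = 1: 12/1
a_2 = 1: 23/2
a_3 = 1: 35/3
a_4 = 11: 408/35
a_5 = 3: 1259/108
a_6 = 2: 2926/251
a_7 = 8: 24667/2116

24667/2116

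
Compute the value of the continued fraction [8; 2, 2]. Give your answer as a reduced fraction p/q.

Start with 2.
2 + 1/(2/1) = 2 + 1/2 = 5/2
8 + 1/(5/2) = 8 + 2/5 = 42/5

42/5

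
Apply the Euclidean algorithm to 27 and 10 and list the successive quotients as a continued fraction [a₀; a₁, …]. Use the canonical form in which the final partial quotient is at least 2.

27 ÷ 10 → quotient 2, remainder 7
10 ÷ 7 → quotient 1, remainder 3
7 ÷ 3 → quotient 2, remainder 1
3 ÷ 1 → quotient 3, remainder 0

[2; 1, 2, 3]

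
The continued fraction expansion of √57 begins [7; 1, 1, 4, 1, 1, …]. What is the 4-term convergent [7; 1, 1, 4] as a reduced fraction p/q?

68/9

Start with 4.
1 + 1/(4/1) = 1 + 1/4 = 5/4
1 + 1/(5/4) = 1 + 4/5 = 9/5
7 + 1/(9/5) = 7 + 5/9 = 68/9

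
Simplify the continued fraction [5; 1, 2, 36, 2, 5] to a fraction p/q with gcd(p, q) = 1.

6883/1214

Start with 5.
2 + 1/(5/1) = 2 + 1/5 = 11/5
36 + 1/(11/5) = 36 + 5/11 = 401/11
2 + 1/(401/11) = 2 + 11/401 = 813/401
1 + 1/(813/401) = 1 + 401/813 = 1214/813
5 + 1/(1214/813) = 5 + 813/1214 = 6883/1214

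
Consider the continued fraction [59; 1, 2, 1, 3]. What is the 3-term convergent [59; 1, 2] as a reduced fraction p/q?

179/3

Start with 2.
1 + 1/(2/1) = 1 + 1/2 = 3/2
59 + 1/(3/2) = 59 + 2/3 = 179/3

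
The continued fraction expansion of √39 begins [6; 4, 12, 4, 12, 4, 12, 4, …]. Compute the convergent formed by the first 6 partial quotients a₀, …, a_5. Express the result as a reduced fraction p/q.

Start with 4.
12 + 1/(4/1) = 12 + 1/4 = 49/4
4 + 1/(49/4) = 4 + 4/49 = 200/49
12 + 1/(200/49) = 12 + 49/200 = 2449/200
4 + 1/(2449/200) = 4 + 200/2449 = 9996/2449
6 + 1/(9996/2449) = 6 + 2449/9996 = 62425/9996

62425/9996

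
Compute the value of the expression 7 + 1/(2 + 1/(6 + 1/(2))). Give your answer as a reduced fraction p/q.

209/28

Start with 2.
6 + 1/(2/1) = 6 + 1/2 = 13/2
2 + 1/(13/2) = 2 + 2/13 = 28/13
7 + 1/(28/13) = 7 + 13/28 = 209/28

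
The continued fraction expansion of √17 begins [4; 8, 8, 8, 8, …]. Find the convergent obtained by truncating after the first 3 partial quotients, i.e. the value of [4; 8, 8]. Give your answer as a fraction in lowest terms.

Start with 8.
8 + 1/(8/1) = 8 + 1/8 = 65/8
4 + 1/(65/8) = 4 + 8/65 = 268/65

268/65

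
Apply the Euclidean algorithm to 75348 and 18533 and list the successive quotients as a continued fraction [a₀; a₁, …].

[4; 15, 4, 6, 1, 1, 1, 14]

Apply division with remainder until the remainder is 0:
⌊75348/18533⌋ = 4, remainder 1216
⌊18533/1216⌋ = 15, remainder 293
⌊1216/293⌋ = 4, remainder 44
⌊293/44⌋ = 6, remainder 29
⌊44/29⌋ = 1, remainder 15
⌊29/15⌋ = 1, remainder 14
⌊15/14⌋ = 1, remainder 1
⌊14/1⌋ = 14, remainder 0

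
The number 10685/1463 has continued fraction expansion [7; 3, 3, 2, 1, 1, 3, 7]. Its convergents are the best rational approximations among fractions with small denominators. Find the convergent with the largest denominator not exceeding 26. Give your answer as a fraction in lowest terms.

a_0 = 7: 7/1  (≤ bound)
a_1 = 3: 22/3  (≤ bound)
a_2 = 3: 73/10  (≤ bound)
a_3 = 2: 168/23  (≤ bound)
a_4 = 1: 241/33  (> 26, stop)

168/23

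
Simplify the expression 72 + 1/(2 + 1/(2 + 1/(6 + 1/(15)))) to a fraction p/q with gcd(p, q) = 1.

35117/485

Collapse the nested fraction from the inside out:
Start with 15.
6 + 1/(15/1) = 6 + 1/15 = 91/15
2 + 1/(91/15) = 2 + 15/91 = 197/91
2 + 1/(197/91) = 2 + 91/197 = 485/197
72 + 1/(485/197) = 72 + 197/485 = 35117/485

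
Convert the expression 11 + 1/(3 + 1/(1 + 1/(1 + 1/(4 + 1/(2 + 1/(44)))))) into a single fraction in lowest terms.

35605/3156

Start with 44.
2 + 1/(44/1) = 2 + 1/44 = 89/44
4 + 1/(89/44) = 4 + 44/89 = 400/89
1 + 1/(400/89) = 1 + 89/400 = 489/400
1 + 1/(489/400) = 1 + 400/489 = 889/489
3 + 1/(889/489) = 3 + 489/889 = 3156/889
11 + 1/(3156/889) = 11 + 889/3156 = 35605/3156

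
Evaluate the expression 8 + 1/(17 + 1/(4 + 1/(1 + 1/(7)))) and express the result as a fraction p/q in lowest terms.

a_0 = 8: 8/1
a_1 = 17: 137/17
a_2 = 4: 556/69
a_3 = 1: 693/86
a_4 = 7: 5407/671

5407/671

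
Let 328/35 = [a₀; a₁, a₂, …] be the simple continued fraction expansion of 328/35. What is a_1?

2

⌊328/35⌋ = 9, remainder 13
⌊35/13⌋ = 2, remainder 9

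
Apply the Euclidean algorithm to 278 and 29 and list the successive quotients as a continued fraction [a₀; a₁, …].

278 ÷ 29 → quotient 9, remainder 17
29 ÷ 17 → quotient 1, remainder 12
17 ÷ 12 → quotient 1, remainder 5
12 ÷ 5 → quotient 2, remainder 2
5 ÷ 2 → quotient 2, remainder 1
2 ÷ 1 → quotient 2, remainder 0

[9; 1, 1, 2, 2, 2]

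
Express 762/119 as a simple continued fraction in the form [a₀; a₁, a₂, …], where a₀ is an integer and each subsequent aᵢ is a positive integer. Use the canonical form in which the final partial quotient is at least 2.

Apply division with remainder until the remainder is 0:
762 = 6·119 + 48, so a_0 = 6
119 = 2·48 + 23, so a_1 = 2
48 = 2·23 + 2, so a_2 = 2
23 = 11·2 + 1, so a_3 = 11
2 = 2·1 + 0, so a_4 = 2

[6; 2, 2, 11, 2]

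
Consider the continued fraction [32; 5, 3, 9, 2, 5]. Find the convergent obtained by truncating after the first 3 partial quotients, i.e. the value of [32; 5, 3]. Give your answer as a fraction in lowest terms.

Collapse the nested fraction from the inside out:
Start with 3.
5 + 1/(3/1) = 5 + 1/3 = 16/3
32 + 1/(16/3) = 32 + 3/16 = 515/16

515/16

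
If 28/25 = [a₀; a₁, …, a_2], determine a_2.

⌊28/25⌋ = 1, remainder 3
⌊25/3⌋ = 8, remainder 1
⌊3/1⌋ = 3, remainder 0

3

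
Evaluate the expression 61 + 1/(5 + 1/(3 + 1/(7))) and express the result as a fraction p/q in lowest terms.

7159/117

Build up convergents one term at a time:
a_0 = 61: 61/1
a_1 = 5: 306/5
a_2 = 3: 979/16
a_3 = 7: 7159/117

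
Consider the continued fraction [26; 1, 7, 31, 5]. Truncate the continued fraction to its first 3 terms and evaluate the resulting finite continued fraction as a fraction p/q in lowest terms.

Starting at the tail and folding back:
Start with 7.
1 + 1/(7/1) = 1 + 1/7 = 8/7
26 + 1/(8/7) = 26 + 7/8 = 215/8

215/8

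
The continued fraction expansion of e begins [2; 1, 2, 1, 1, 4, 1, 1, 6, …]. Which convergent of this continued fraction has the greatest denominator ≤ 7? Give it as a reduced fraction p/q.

a_0 = 2: 2/1  (≤ bound)
a_1 = 1: 3/1  (≤ bound)
a_2 = 2: 8/3  (≤ bound)
a_3 = 1: 11/4  (≤ bound)
a_4 = 1: 19/7  (≤ bound)
a_5 = 4: 87/32  (> 7, stop)

19/7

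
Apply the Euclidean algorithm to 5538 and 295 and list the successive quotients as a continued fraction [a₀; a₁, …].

[18; 1, 3, 2, 2, 13]

Repeatedly divide and take the remainder:
⌊5538/295⌋ = 18, remainder 228
⌊295/228⌋ = 1, remainder 67
⌊228/67⌋ = 3, remainder 27
⌊67/27⌋ = 2, remainder 13
⌊27/13⌋ = 2, remainder 1
⌊13/1⌋ = 13, remainder 0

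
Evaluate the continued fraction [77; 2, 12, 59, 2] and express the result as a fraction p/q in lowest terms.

230813/2979

Work from the innermost term outward:
Start with 2.
59 + 1/(2/1) = 59 + 1/2 = 119/2
12 + 1/(119/2) = 12 + 2/119 = 1430/119
2 + 1/(1430/119) = 2 + 119/1430 = 2979/1430
77 + 1/(2979/1430) = 77 + 1430/2979 = 230813/2979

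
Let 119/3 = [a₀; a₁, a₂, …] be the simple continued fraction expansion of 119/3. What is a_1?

1

⌊119/3⌋ = 39, remainder 2
⌊3/2⌋ = 1, remainder 1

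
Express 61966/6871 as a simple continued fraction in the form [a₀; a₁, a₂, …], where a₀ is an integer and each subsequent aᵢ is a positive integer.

[9; 54, 9, 1, 3, 3]

Apply division with remainder until the remainder is 0:
61966 = 9·6871 + 127, so a_0 = 9
6871 = 54·127 + 13, so a_1 = 54
127 = 9·13 + 10, so a_2 = 9
13 = 1·10 + 3, so a_3 = 1
10 = 3·3 + 1, so a_4 = 3
3 = 3·1 + 0, so a_5 = 3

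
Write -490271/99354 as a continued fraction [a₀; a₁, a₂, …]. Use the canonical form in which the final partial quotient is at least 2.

[-5; 15, 3, 2, 10, 2, 42]

Apply division with remainder until the remainder is 0:
⌊-490271/99354⌋ = -5, remainder 6499
⌊99354/6499⌋ = 15, remainder 1869
⌊6499/1869⌋ = 3, remainder 892
⌊1869/892⌋ = 2, remainder 85
⌊892/85⌋ = 10, remainder 42
⌊85/42⌋ = 2, remainder 1
⌊42/1⌋ = 42, remainder 0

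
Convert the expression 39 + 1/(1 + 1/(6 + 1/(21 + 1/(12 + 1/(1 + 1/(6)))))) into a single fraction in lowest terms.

Start with 6.
1 + 1/(6/1) = 1 + 1/6 = 7/6
12 + 1/(7/6) = 12 + 6/7 = 90/7
21 + 1/(90/7) = 21 + 7/90 = 1897/90
6 + 1/(1897/90) = 6 + 90/1897 = 11472/1897
1 + 1/(11472/1897) = 1 + 1897/11472 = 13369/11472
39 + 1/(13369/11472) = 39 + 11472/13369 = 532863/13369

532863/13369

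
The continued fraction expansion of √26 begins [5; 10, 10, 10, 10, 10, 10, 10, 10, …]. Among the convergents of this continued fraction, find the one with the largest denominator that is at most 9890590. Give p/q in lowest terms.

List convergents until the denominator exceeds the bound:
a_0 = 5: 5/1  (≤ bound)
a_1 = 10: 51/10  (≤ bound)
a_2 = 10: 515/101  (≤ bound)
a_3 = 10: 5201/1020  (≤ bound)
a_4 = 10: 52525/10301  (≤ bound)
a_5 = 10: 530451/104030  (≤ bound)
a_6 = 10: 5357035/1050601  (≤ bound)
a_7 = 10: 54100801/10610040  (> 9890590, stop)

5357035/1050601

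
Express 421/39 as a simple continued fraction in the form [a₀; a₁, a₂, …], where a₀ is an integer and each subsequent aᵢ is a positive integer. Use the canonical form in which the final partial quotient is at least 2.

Repeatedly divide and take the remainder:
421 ÷ 39 → quotient 10, remainder 31
39 ÷ 31 → quotient 1, remainder 8
31 ÷ 8 → quotient 3, remainder 7
8 ÷ 7 → quotient 1, remainder 1
7 ÷ 1 → quotient 7, remainder 0

[10; 1, 3, 1, 7]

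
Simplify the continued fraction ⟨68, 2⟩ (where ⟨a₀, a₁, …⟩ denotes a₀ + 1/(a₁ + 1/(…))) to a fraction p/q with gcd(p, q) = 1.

137/2

Start with 2.
68 + 1/(2/1) = 68 + 1/2 = 137/2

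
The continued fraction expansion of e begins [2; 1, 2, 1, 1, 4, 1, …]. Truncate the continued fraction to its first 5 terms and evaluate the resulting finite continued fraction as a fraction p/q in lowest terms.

Start with 1.
1 + 1/(1/1) = 1 + 1/1 = 2/1
2 + 1/(2/1) = 2 + 1/2 = 5/2
1 + 1/(5/2) = 1 + 2/5 = 7/5
2 + 1/(7/5) = 2 + 5/7 = 19/7

19/7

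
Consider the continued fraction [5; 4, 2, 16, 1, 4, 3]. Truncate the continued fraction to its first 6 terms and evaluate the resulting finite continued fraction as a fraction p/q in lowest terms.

a_0 = 5: 5/1
a_1 = 4: 21/4
a_2 = 2: 47/9
a_3 = 16: 773/148
a_4 = 1: 820/157
a_5 = 4: 4053/776

4053/776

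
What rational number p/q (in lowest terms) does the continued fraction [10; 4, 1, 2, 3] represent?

Compute successive convergents:
a_0 = 10: 10/1
a_1 = 4: 41/4
a_2 = 1: 51/5
a_3 = 2: 143/14
a_4 = 3: 480/47

480/47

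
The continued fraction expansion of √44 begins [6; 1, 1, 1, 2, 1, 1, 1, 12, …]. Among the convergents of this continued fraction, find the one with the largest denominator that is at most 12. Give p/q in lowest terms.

List convergents until the denominator exceeds the bound:
a_0 = 6: 6/1  (≤ bound)
a_1 = 1: 7/1  (≤ bound)
a_2 = 1: 13/2  (≤ bound)
a_3 = 1: 20/3  (≤ bound)
a_4 = 2: 53/8  (≤ bound)
a_5 = 1: 73/11  (≤ bound)
a_6 = 1: 126/19  (> 12, stop)

73/11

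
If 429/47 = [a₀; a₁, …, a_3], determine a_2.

Apply division with remainder until the remainder is 0:
429 = 9·47 + 6, so a_0 = 9
47 = 7·6 + 5, so a_1 = 7
6 = 1·5 + 1, so a_2 = 1

1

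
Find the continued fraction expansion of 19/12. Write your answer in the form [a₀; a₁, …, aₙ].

[1; 1, 1, 2, 2]

Repeatedly divide and take the remainder:
⌊19/12⌋ = 1, remainder 7
⌊12/7⌋ = 1, remainder 5
⌊7/5⌋ = 1, remainder 2
⌊5/2⌋ = 2, remainder 1
⌊2/1⌋ = 2, remainder 0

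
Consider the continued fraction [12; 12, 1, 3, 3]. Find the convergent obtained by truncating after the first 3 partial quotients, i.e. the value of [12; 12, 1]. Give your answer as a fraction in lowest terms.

157/13

Use the convergent recurrence hₖ = aₖ·hₖ₋₁ + hₖ₋₂ (and likewise for the denominators kₖ):
a_0 = 12: 12/1
a_1 = 12: 145/12
a_2 = 1: 157/13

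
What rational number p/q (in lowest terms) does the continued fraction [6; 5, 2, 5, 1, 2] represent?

1249/202

Start with 2.
1 + 1/(2/1) = 1 + 1/2 = 3/2
5 + 1/(3/2) = 5 + 2/3 = 17/3
2 + 1/(17/3) = 2 + 3/17 = 37/17
5 + 1/(37/17) = 5 + 17/37 = 202/37
6 + 1/(202/37) = 6 + 37/202 = 1249/202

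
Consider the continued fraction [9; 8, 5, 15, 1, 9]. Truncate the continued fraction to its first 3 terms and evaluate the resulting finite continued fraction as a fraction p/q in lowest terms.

374/41

Use the convergent recurrence hₖ = aₖ·hₖ₋₁ + hₖ₋₂ (and likewise for the denominators kₖ):
a_0 = 9: 9/1
a_1 = 8: 73/8
a_2 = 5: 374/41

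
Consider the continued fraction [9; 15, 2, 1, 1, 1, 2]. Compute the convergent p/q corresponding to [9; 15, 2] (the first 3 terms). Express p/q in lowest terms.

Collapse the nested fraction from the inside out:
Start with 2.
15 + 1/(2/1) = 15 + 1/2 = 31/2
9 + 1/(31/2) = 9 + 2/31 = 281/31

281/31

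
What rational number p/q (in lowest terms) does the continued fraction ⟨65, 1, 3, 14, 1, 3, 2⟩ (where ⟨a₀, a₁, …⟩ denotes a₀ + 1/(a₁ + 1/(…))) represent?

35573/541

Collapse the nested fraction from the inside out:
Start with 2.
3 + 1/(2/1) = 3 + 1/2 = 7/2
1 + 1/(7/2) = 1 + 2/7 = 9/7
14 + 1/(9/7) = 14 + 7/9 = 133/9
3 + 1/(133/9) = 3 + 9/133 = 408/133
1 + 1/(408/133) = 1 + 133/408 = 541/408
65 + 1/(541/408) = 65 + 408/541 = 35573/541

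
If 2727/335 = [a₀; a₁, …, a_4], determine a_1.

7

⌊2727/335⌋ = 8, remainder 47
⌊335/47⌋ = 7, remainder 6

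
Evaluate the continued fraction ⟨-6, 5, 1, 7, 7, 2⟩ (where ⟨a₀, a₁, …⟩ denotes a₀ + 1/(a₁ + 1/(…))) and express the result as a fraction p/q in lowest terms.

Compute successive convergents:
a_0 = -6: -6/1
a_1 = 5: -29/5
a_2 = 1: -35/6
a_3 = 7: -274/47
a_4 = 7: -1953/335
a_5 = 2: -4180/717

-4180/717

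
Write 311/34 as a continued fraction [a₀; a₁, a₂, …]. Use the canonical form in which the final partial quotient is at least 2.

[9; 6, 1, 4]

311 ÷ 34 → quotient 9, remainder 5
34 ÷ 5 → quotient 6, remainder 4
5 ÷ 4 → quotient 1, remainder 1
4 ÷ 1 → quotient 4, remainder 0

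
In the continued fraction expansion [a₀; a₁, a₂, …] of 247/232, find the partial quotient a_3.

Run the Euclidean algorithm, recording each quotient:
247 = 1·232 + 15, so a_0 = 1
232 = 15·15 + 7, so a_1 = 15
15 = 2·7 + 1, so a_2 = 2
7 = 7·1 + 0, so a_3 = 7

7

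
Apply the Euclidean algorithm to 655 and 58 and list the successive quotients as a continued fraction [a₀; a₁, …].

Run the Euclidean algorithm, recording each quotient:
⌊655/58⌋ = 11, remainder 17
⌊58/17⌋ = 3, remainder 7
⌊17/7⌋ = 2, remainder 3
⌊7/3⌋ = 2, remainder 1
⌊3/1⌋ = 3, remainder 0

[11; 3, 2, 2, 3]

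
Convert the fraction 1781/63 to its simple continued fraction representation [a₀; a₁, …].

[28; 3, 1, 2, 2, 2]

1781 ÷ 63 → quotient 28, remainder 17
63 ÷ 17 → quotient 3, remainder 12
17 ÷ 12 → quotient 1, remainder 5
12 ÷ 5 → quotient 2, remainder 2
5 ÷ 2 → quotient 2, remainder 1
2 ÷ 1 → quotient 2, remainder 0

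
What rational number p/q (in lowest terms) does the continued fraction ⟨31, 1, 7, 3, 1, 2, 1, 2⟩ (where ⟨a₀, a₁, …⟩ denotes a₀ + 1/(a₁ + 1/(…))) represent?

a_0 = 31: 31/1
a_1 = 1: 32/1
a_2 = 7: 255/8
a_3 = 3: 797/25
a_4 = 1: 1052/33
a_5 = 2: 2901/91
a_6 = 1: 3953/124
a_7 = 2: 10807/339

10807/339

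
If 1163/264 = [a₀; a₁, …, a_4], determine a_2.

Repeatedly divide and take the remainder:
⌊1163/264⌋ = 4, remainder 107
⌊264/107⌋ = 2, remainder 50
⌊107/50⌋ = 2, remainder 7

2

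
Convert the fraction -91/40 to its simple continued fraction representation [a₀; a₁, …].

[-3; 1, 2, 1, 1, 1, 3]

-91 ÷ 40 → quotient -3, remainder 29
40 ÷ 29 → quotient 1, remainder 11
29 ÷ 11 → quotient 2, remainder 7
11 ÷ 7 → quotient 1, remainder 4
7 ÷ 4 → quotient 1, remainder 3
4 ÷ 3 → quotient 1, remainder 1
3 ÷ 1 → quotient 3, remainder 0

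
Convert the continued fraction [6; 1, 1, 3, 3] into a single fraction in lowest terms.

151/23

a_0 = 6: 6/1
a_1 = 1: 7/1
a_2 = 1: 13/2
a_3 = 3: 46/7
a_4 = 3: 151/23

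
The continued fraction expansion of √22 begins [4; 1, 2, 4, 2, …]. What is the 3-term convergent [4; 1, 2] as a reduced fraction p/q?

14/3

Collapse the nested fraction from the inside out:
Start with 2.
1 + 1/(2/1) = 1 + 1/2 = 3/2
4 + 1/(3/2) = 4 + 2/3 = 14/3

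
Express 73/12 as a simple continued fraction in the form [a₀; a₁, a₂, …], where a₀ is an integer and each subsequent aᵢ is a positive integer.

[6; 12]

⌊73/12⌋ = 6, remainder 1
⌊12/1⌋ = 12, remainder 0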